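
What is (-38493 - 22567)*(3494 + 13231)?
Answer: -1021228500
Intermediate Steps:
(-38493 - 22567)*(3494 + 13231) = -61060*16725 = -1021228500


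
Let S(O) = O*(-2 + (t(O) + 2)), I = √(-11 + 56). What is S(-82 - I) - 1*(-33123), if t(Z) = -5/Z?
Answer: 33118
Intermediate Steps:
I = 3*√5 (I = √45 = 3*√5 ≈ 6.7082)
S(O) = -5 (S(O) = O*(-2 + (-5/O + 2)) = O*(-2 + (2 - 5/O)) = O*(-5/O) = -5)
S(-82 - I) - 1*(-33123) = -5 - 1*(-33123) = -5 + 33123 = 33118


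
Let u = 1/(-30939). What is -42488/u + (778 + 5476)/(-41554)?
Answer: 27312119289137/20777 ≈ 1.3145e+9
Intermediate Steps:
u = -1/30939 ≈ -3.2322e-5
-42488/u + (778 + 5476)/(-41554) = -42488/(-1/30939) + (778 + 5476)/(-41554) = -42488*(-30939) + 6254*(-1/41554) = 1314536232 - 3127/20777 = 27312119289137/20777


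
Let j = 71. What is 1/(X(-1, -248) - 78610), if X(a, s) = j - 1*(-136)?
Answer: -1/78403 ≈ -1.2755e-5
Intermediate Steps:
X(a, s) = 207 (X(a, s) = 71 - 1*(-136) = 71 + 136 = 207)
1/(X(-1, -248) - 78610) = 1/(207 - 78610) = 1/(-78403) = -1/78403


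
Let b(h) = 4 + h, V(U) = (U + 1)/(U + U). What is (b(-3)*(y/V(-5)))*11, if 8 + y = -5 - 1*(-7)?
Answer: -165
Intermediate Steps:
V(U) = (1 + U)/(2*U) (V(U) = (1 + U)/((2*U)) = (1 + U)*(1/(2*U)) = (1 + U)/(2*U))
y = -6 (y = -8 + (-5 - 1*(-7)) = -8 + (-5 + 7) = -8 + 2 = -6)
(b(-3)*(y/V(-5)))*11 = ((4 - 3)*(-6*(-10/(1 - 5))))*11 = (1*(-6/((1/2)*(-1/5)*(-4))))*11 = (1*(-6/2/5))*11 = (1*(-6*5/2))*11 = (1*(-15))*11 = -15*11 = -165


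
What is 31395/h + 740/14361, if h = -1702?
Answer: -19548005/1062714 ≈ -18.394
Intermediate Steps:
31395/h + 740/14361 = 31395/(-1702) + 740/14361 = 31395*(-1/1702) + 740*(1/14361) = -1365/74 + 740/14361 = -19548005/1062714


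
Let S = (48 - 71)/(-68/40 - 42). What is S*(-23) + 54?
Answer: 796/19 ≈ 41.895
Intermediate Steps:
S = 10/19 (S = -23/(-68*1/40 - 42) = -23/(-17/10 - 42) = -23/(-437/10) = -23*(-10/437) = 10/19 ≈ 0.52632)
S*(-23) + 54 = (10/19)*(-23) + 54 = -230/19 + 54 = 796/19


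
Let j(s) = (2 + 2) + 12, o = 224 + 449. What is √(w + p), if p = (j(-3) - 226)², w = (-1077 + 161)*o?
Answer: 4*I*√35773 ≈ 756.55*I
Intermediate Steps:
o = 673
w = -616468 (w = (-1077 + 161)*673 = -916*673 = -616468)
j(s) = 16 (j(s) = 4 + 12 = 16)
p = 44100 (p = (16 - 226)² = (-210)² = 44100)
√(w + p) = √(-616468 + 44100) = √(-572368) = 4*I*√35773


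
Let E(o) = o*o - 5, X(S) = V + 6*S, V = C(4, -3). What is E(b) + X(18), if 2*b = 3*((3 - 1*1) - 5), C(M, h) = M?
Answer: 509/4 ≈ 127.25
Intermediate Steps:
V = 4
X(S) = 4 + 6*S
b = -9/2 (b = (3*((3 - 1*1) - 5))/2 = (3*((3 - 1) - 5))/2 = (3*(2 - 5))/2 = (3*(-3))/2 = (1/2)*(-9) = -9/2 ≈ -4.5000)
E(o) = -5 + o**2 (E(o) = o**2 - 5 = -5 + o**2)
E(b) + X(18) = (-5 + (-9/2)**2) + (4 + 6*18) = (-5 + 81/4) + (4 + 108) = 61/4 + 112 = 509/4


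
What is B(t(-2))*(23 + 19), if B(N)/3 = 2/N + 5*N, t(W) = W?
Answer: -1386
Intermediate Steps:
B(N) = 6/N + 15*N (B(N) = 3*(2/N + 5*N) = 6/N + 15*N)
B(t(-2))*(23 + 19) = (6/(-2) + 15*(-2))*(23 + 19) = (6*(-½) - 30)*42 = (-3 - 30)*42 = -33*42 = -1386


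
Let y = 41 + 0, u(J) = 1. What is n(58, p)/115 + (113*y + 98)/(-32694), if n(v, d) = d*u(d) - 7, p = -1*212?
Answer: -2568017/1253270 ≈ -2.0491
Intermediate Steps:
p = -212
y = 41
n(v, d) = -7 + d (n(v, d) = d*1 - 7 = d - 7 = -7 + d)
n(58, p)/115 + (113*y + 98)/(-32694) = (-7 - 212)/115 + (113*41 + 98)/(-32694) = -219*1/115 + (4633 + 98)*(-1/32694) = -219/115 + 4731*(-1/32694) = -219/115 - 1577/10898 = -2568017/1253270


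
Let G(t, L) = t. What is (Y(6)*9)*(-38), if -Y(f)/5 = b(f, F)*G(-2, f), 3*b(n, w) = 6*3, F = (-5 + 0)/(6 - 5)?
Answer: -20520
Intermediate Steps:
F = -5 (F = -5/1 = -5*1 = -5)
b(n, w) = 6 (b(n, w) = (6*3)/3 = (⅓)*18 = 6)
Y(f) = 60 (Y(f) = -30*(-2) = -5*(-12) = 60)
(Y(6)*9)*(-38) = (60*9)*(-38) = 540*(-38) = -20520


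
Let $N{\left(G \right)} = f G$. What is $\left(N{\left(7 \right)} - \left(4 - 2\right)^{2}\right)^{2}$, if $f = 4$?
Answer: $576$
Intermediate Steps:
$N{\left(G \right)} = 4 G$
$\left(N{\left(7 \right)} - \left(4 - 2\right)^{2}\right)^{2} = \left(4 \cdot 7 - \left(4 - 2\right)^{2}\right)^{2} = \left(28 - 2^{2}\right)^{2} = \left(28 - 4\right)^{2} = 24^{2} = 576$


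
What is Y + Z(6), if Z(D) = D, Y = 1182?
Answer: 1188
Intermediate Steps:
Y + Z(6) = 1182 + 6 = 1188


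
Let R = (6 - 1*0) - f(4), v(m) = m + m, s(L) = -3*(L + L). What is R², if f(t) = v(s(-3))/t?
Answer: 9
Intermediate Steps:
s(L) = -6*L
v(m) = 2*m
f(t) = 36/t (f(t) = (2*(-6*(-3)))/t = (2*18)/t = 36/t)
R = -3 (R = (6 - 1*0) - 36/4 = (6 + 0) - 36/4 = 6 - 1*9 = 6 - 9 = -3)
R² = (-3)² = 9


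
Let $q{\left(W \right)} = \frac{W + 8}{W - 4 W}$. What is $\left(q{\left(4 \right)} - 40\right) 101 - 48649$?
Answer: $-52790$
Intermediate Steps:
$q{\left(W \right)} = - \frac{8 + W}{3 W}$ ($q{\left(W \right)} = \frac{8 + W}{\left(-3\right) W} = \left(8 + W\right) \left(- \frac{1}{3 W}\right) = - \frac{8 + W}{3 W}$)
$\left(q{\left(4 \right)} - 40\right) 101 - 48649 = \left(\frac{-8 - 4}{3 \cdot 4} - 40\right) 101 - 48649 = \left(\frac{1}{3} \cdot \frac{1}{4} \left(-8 - 4\right) - 40\right) 101 - 48649 = \left(\frac{1}{3} \cdot \frac{1}{4} \left(-12\right) - 40\right) 101 - 48649 = \left(-1 - 40\right) 101 - 48649 = \left(-41\right) 101 - 48649 = -4141 - 48649 = -52790$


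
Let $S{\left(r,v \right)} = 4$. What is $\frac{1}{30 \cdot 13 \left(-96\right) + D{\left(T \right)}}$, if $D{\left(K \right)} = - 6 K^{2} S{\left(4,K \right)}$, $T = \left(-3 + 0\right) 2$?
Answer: $- \frac{1}{38304} \approx -2.6107 \cdot 10^{-5}$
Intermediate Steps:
$T = -6$ ($T = \left(-3\right) 2 = -6$)
$D{\left(K \right)} = - 24 K^{2}$ ($D{\left(K \right)} = - 6 K^{2} \cdot 4 = - 24 K^{2}$)
$\frac{1}{30 \cdot 13 \left(-96\right) + D{\left(T \right)}} = \frac{1}{30 \cdot 13 \left(-96\right) - 24 \left(-6\right)^{2}} = \frac{1}{390 \left(-96\right) - 864} = \frac{1}{-37440 - 864} = \frac{1}{-38304} = - \frac{1}{38304}$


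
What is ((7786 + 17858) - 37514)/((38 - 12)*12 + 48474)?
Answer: -5935/24393 ≈ -0.24331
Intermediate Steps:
((7786 + 17858) - 37514)/((38 - 12)*12 + 48474) = (25644 - 37514)/(26*12 + 48474) = -11870/(312 + 48474) = -11870/48786 = -11870*1/48786 = -5935/24393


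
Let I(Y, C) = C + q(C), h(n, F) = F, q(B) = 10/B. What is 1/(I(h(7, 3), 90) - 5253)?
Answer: -9/46466 ≈ -0.00019369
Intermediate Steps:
I(Y, C) = C + 10/C
1/(I(h(7, 3), 90) - 5253) = 1/((90 + 10/90) - 5253) = 1/((90 + 10*(1/90)) - 5253) = 1/((90 + ⅑) - 5253) = 1/(811/9 - 5253) = 1/(-46466/9) = -9/46466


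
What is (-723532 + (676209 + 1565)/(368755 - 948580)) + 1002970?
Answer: 162024460576/579825 ≈ 2.7944e+5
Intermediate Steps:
(-723532 + (676209 + 1565)/(368755 - 948580)) + 1002970 = (-723532 + 677774/(-579825)) + 1002970 = (-723532 + 677774*(-1/579825)) + 1002970 = (-723532 - 677774/579825) + 1002970 = -419522619674/579825 + 1002970 = 162024460576/579825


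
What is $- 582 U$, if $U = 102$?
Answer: $-59364$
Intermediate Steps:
$- 582 U = \left(-582\right) 102 = -59364$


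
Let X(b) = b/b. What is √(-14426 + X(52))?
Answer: 5*I*√577 ≈ 120.1*I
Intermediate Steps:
X(b) = 1
√(-14426 + X(52)) = √(-14426 + 1) = √(-14425) = 5*I*√577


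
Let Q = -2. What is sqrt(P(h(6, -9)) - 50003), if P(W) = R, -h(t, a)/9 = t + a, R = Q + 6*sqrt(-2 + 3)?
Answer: I*sqrt(49999) ≈ 223.6*I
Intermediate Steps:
R = 4 (R = -2 + 6*sqrt(-2 + 3) = -2 + 6*sqrt(1) = -2 + 6*1 = -2 + 6 = 4)
h(t, a) = -9*a - 9*t (h(t, a) = -9*(t + a) = -9*(a + t) = -9*a - 9*t)
P(W) = 4
sqrt(P(h(6, -9)) - 50003) = sqrt(4 - 50003) = sqrt(-49999) = I*sqrt(49999)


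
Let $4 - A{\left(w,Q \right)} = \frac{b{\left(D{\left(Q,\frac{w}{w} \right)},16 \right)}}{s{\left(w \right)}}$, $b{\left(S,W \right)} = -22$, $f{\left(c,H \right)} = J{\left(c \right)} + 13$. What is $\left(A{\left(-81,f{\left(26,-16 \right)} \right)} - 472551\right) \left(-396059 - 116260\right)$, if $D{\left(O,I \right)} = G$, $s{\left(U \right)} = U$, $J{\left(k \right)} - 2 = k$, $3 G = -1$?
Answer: $\frac{6536563532317}{27} \approx 2.4209 \cdot 10^{11}$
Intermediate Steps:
$G = - \frac{1}{3}$ ($G = \frac{1}{3} \left(-1\right) = - \frac{1}{3} \approx -0.33333$)
$J{\left(k \right)} = 2 + k$
$D{\left(O,I \right)} = - \frac{1}{3}$
$f{\left(c,H \right)} = 15 + c$ ($f{\left(c,H \right)} = \left(2 + c\right) + 13 = 15 + c$)
$A{\left(w,Q \right)} = 4 + \frac{22}{w}$ ($A{\left(w,Q \right)} = 4 - - \frac{22}{w} = 4 + \frac{22}{w}$)
$\left(A{\left(-81,f{\left(26,-16 \right)} \right)} - 472551\right) \left(-396059 - 116260\right) = \left(\left(4 + \frac{22}{-81}\right) - 472551\right) \left(-396059 - 116260\right) = \left(\left(4 + 22 \left(- \frac{1}{81}\right)\right) - 472551\right) \left(-512319\right) = \left(\left(4 - \frac{22}{81}\right) - 472551\right) \left(-512319\right) = \left(\frac{302}{81} - 472551\right) \left(-512319\right) = \left(- \frac{38276329}{81}\right) \left(-512319\right) = \frac{6536563532317}{27}$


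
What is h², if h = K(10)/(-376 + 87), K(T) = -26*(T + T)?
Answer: 270400/83521 ≈ 3.2375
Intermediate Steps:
K(T) = -52*T
h = 520/289 (h = (-52*10)/(-376 + 87) = -520/(-289) = -520*(-1/289) = 520/289 ≈ 1.7993)
h² = (520/289)² = 270400/83521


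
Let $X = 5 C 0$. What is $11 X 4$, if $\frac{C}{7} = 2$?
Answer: $0$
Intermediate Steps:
$C = 14$ ($C = 7 \cdot 2 = 14$)
$X = 0$ ($X = 5 \cdot 14 \cdot 0 = 70 \cdot 0 = 0$)
$11 X 4 = 11 \cdot 0 \cdot 4 = 0 \cdot 4 = 0$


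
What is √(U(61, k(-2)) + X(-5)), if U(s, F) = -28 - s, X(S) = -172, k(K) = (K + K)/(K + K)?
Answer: 3*I*√29 ≈ 16.155*I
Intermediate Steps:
k(K) = 1 (k(K) = (2*K)/((2*K)) = (2*K)*(1/(2*K)) = 1)
√(U(61, k(-2)) + X(-5)) = √((-28 - 1*61) - 172) = √((-28 - 61) - 172) = √(-89 - 172) = √(-261) = 3*I*√29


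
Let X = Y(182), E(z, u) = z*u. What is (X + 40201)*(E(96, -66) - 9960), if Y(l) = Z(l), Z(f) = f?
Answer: -658081368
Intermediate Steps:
E(z, u) = u*z
Y(l) = l
X = 182
(X + 40201)*(E(96, -66) - 9960) = (182 + 40201)*(-66*96 - 9960) = 40383*(-6336 - 9960) = 40383*(-16296) = -658081368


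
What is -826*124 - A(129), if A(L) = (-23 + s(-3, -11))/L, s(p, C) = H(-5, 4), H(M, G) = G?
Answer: -13212677/129 ≈ -1.0242e+5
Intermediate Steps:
s(p, C) = 4
A(L) = -19/L (A(L) = (-23 + 4)/L = -19/L)
-826*124 - A(129) = -826*124 - (-19)/129 = -102424 - (-19)/129 = -102424 - 1*(-19/129) = -102424 + 19/129 = -13212677/129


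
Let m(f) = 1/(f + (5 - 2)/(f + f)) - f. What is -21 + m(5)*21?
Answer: -6468/53 ≈ -122.04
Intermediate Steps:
m(f) = 1/(f + 3/(2*f)) - f (m(f) = 1/(f + 3/((2*f))) - f = 1/(f + 3*(1/(2*f))) - f = 1/(f + 3/(2*f)) - f)
-21 + m(5)*21 = -21 + ((-1*5 - 2*5³)/(3 + 2*5²))*21 = -21 + ((-5 - 2*125)/(3 + 2*25))*21 = -21 + ((-5 - 250)/(3 + 50))*21 = -21 + (-255/53)*21 = -21 + ((1/53)*(-255))*21 = -21 - 255/53*21 = -21 - 5355/53 = -6468/53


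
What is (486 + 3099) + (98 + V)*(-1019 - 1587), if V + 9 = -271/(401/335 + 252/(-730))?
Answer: 12514018811/20831 ≈ 6.0074e+5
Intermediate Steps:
V = -6814784/20831 (V = -9 - 271/(401/335 + 252/(-730)) = -9 - 271/(401*(1/335) + 252*(-1/730)) = -9 - 271/(401/335 - 126/365) = -9 - 271/20831/24455 = -9 - 271*24455/20831 = -9 - 6627305/20831 = -6814784/20831 ≈ -327.15)
(486 + 3099) + (98 + V)*(-1019 - 1587) = (486 + 3099) + (98 - 6814784/20831)*(-1019 - 1587) = 3585 - 4773346/20831*(-2606) = 3585 + 12439339676/20831 = 12514018811/20831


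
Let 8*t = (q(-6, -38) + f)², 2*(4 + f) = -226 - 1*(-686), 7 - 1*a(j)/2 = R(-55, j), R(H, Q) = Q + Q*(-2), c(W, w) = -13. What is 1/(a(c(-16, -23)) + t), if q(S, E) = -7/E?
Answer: 11552/73735401 ≈ 0.00015667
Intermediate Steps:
R(H, Q) = -Q (R(H, Q) = Q - 2*Q = -Q)
a(j) = 14 + 2*j (a(j) = 14 - (-2)*j = 14 + 2*j)
f = 226 (f = -4 + (-226 - 1*(-686))/2 = -4 + (-226 + 686)/2 = -4 + (½)*460 = -4 + 230 = 226)
t = 73874025/11552 (t = (-7/(-38) + 226)²/8 = (-7*(-1/38) + 226)²/8 = (7/38 + 226)²/8 = (8595/38)²/8 = (⅛)*(73874025/1444) = 73874025/11552 ≈ 6394.9)
1/(a(c(-16, -23)) + t) = 1/((14 + 2*(-13)) + 73874025/11552) = 1/((14 - 26) + 73874025/11552) = 1/(-12 + 73874025/11552) = 1/(73735401/11552) = 11552/73735401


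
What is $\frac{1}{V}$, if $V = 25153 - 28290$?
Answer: $- \frac{1}{3137} \approx -0.00031878$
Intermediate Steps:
$V = -3137$
$\frac{1}{V} = \frac{1}{-3137} = - \frac{1}{3137}$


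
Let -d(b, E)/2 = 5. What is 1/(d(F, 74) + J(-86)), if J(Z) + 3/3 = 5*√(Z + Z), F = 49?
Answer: -11/4421 - 10*I*√43/4421 ≈ -0.0024881 - 0.014832*I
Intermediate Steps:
J(Z) = -1 + 5*√2*√Z (J(Z) = -1 + 5*√(Z + Z) = -1 + 5*√(2*Z) = -1 + 5*(√2*√Z) = -1 + 5*√2*√Z)
d(b, E) = -10 (d(b, E) = -2*5 = -10)
1/(d(F, 74) + J(-86)) = 1/(-10 + (-1 + 5*√2*√(-86))) = 1/(-10 + (-1 + 5*√2*(I*√86))) = 1/(-10 + (-1 + 10*I*√43)) = 1/(-11 + 10*I*√43)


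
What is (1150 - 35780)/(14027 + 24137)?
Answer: -17315/19082 ≈ -0.90740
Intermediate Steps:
(1150 - 35780)/(14027 + 24137) = -34630/38164 = -34630*1/38164 = -17315/19082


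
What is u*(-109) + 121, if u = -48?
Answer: 5353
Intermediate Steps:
u*(-109) + 121 = -48*(-109) + 121 = 5232 + 121 = 5353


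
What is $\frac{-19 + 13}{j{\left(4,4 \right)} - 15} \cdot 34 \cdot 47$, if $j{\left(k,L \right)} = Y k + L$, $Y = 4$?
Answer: $- \frac{9588}{5} \approx -1917.6$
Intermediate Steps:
$j{\left(k,L \right)} = L + 4 k$ ($j{\left(k,L \right)} = 4 k + L = L + 4 k$)
$\frac{-19 + 13}{j{\left(4,4 \right)} - 15} \cdot 34 \cdot 47 = \frac{-19 + 13}{\left(4 + 4 \cdot 4\right) - 15} \cdot 34 \cdot 47 = - \frac{6}{\left(4 + 16\right) - 15} \cdot 34 \cdot 47 = - \frac{6}{20 - 15} \cdot 34 \cdot 47 = - \frac{6}{5} \cdot 34 \cdot 47 = \left(-6\right) \frac{1}{5} \cdot 34 \cdot 47 = \left(- \frac{6}{5}\right) 34 \cdot 47 = \left(- \frac{204}{5}\right) 47 = - \frac{9588}{5}$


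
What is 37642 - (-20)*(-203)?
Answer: 33582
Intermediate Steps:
37642 - (-20)*(-203) = 37642 - 1*4060 = 37642 - 4060 = 33582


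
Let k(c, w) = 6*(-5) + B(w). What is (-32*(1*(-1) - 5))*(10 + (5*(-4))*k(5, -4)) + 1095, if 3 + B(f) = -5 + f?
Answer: 164295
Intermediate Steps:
B(f) = -8 + f (B(f) = -3 + (-5 + f) = -8 + f)
k(c, w) = -38 + w (k(c, w) = 6*(-5) + (-8 + w) = -30 + (-8 + w) = -38 + w)
(-32*(1*(-1) - 5))*(10 + (5*(-4))*k(5, -4)) + 1095 = (-32*(1*(-1) - 5))*(10 + (5*(-4))*(-38 - 4)) + 1095 = (-32*(-1 - 5))*(10 - 20*(-42)) + 1095 = (-32*(-6))*(10 + 840) + 1095 = 192*850 + 1095 = 163200 + 1095 = 164295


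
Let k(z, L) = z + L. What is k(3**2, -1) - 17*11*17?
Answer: -3171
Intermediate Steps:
k(z, L) = L + z
k(3**2, -1) - 17*11*17 = (-1 + 3**2) - 17*11*17 = (-1 + 9) - 187*17 = 8 - 3179 = -3171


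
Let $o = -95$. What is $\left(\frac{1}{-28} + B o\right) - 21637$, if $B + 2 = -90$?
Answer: $- \frac{361117}{28} \approx -12897.0$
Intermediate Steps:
$B = -92$ ($B = -2 - 90 = -92$)
$\left(\frac{1}{-28} + B o\right) - 21637 = \left(\frac{1}{-28} - -8740\right) - 21637 = \left(- \frac{1}{28} + 8740\right) - 21637 = \frac{244719}{28} - 21637 = - \frac{361117}{28}$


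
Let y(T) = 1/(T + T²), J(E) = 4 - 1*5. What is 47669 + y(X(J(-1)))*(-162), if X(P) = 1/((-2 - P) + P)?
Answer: 48317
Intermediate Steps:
J(E) = -1 (J(E) = 4 - 5 = -1)
X(P) = -½ (X(P) = 1/(-2) = -½)
47669 + y(X(J(-1)))*(-162) = 47669 + (1/((-½)*(1 - ½)))*(-162) = 47669 - 2/½*(-162) = 47669 - 2*2*(-162) = 47669 - 4*(-162) = 47669 + 648 = 48317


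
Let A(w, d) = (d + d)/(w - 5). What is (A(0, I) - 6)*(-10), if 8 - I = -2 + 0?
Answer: 100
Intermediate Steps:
I = 10 (I = 8 - (-2 + 0) = 8 - 1*(-2) = 8 + 2 = 10)
A(w, d) = 2*d/(-5 + w) (A(w, d) = (2*d)/(-5 + w) = 2*d/(-5 + w))
(A(0, I) - 6)*(-10) = (2*10/(-5 + 0) - 6)*(-10) = (2*10/(-5) - 6)*(-10) = (2*10*(-⅕) - 6)*(-10) = (-4 - 6)*(-10) = -10*(-10) = 100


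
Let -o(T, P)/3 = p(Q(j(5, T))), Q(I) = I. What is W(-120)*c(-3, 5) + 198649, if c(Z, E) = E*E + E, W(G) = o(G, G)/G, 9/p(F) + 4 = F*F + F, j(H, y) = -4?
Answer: 6356795/32 ≈ 1.9865e+5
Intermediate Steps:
p(F) = 9/(-4 + F + F²) (p(F) = 9/(-4 + (F*F + F)) = 9/(-4 + (F² + F)) = 9/(-4 + (F + F²)) = 9/(-4 + F + F²))
o(T, P) = -27/8 (o(T, P) = -27/(-4 - 4 + (-4)²) = -27/(-4 - 4 + 16) = -27/8)
W(G) = -27/(8*G)
c(Z, E) = E + E² (c(Z, E) = E² + E = E + E²)
W(-120)*c(-3, 5) + 198649 = (-27/8/(-120))*(5*(1 + 5)) + 198649 = (-27/8*(-1/120))*(5*6) + 198649 = (9/320)*30 + 198649 = 27/32 + 198649 = 6356795/32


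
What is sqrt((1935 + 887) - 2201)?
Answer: 3*sqrt(69) ≈ 24.920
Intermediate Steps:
sqrt((1935 + 887) - 2201) = sqrt(2822 - 2201) = sqrt(621) = 3*sqrt(69)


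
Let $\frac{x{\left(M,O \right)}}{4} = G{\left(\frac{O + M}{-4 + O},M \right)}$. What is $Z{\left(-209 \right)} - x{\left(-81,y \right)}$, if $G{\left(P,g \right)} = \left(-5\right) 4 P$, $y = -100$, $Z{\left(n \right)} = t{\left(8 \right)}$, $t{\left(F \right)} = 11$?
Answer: $\frac{1953}{13} \approx 150.23$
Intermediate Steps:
$Z{\left(n \right)} = 11$
$G{\left(P,g \right)} = - 20 P$
$x{\left(M,O \right)} = - \frac{80 \left(M + O\right)}{-4 + O}$ ($x{\left(M,O \right)} = 4 \left(- 20 \frac{O + M}{-4 + O}\right) = 4 \left(- 20 \frac{M + O}{-4 + O}\right) = 4 \left(- \frac{20 \left(M + O\right)}{-4 + O}\right) = - \frac{80 \left(M + O\right)}{-4 + O}$)
$Z{\left(-209 \right)} - x{\left(-81,y \right)} = 11 - \frac{80 \left(\left(-1\right) \left(-81\right) - -100\right)}{-4 - 100} = 11 - \frac{80 \left(81 + 100\right)}{-104} = 11 - 80 \left(- \frac{1}{104}\right) 181 = 11 - - \frac{1810}{13} = 11 + \frac{1810}{13} = \frac{1953}{13}$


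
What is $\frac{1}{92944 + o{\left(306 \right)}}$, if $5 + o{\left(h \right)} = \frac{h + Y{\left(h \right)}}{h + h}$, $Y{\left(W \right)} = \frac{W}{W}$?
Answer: $\frac{612}{56878975} \approx 1.076 \cdot 10^{-5}$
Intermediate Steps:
$Y{\left(W \right)} = 1$
$o{\left(h \right)} = -5 + \frac{1 + h}{2 h}$ ($o{\left(h \right)} = -5 + \frac{h + 1}{h + h} = -5 + \frac{1 + h}{2 h}$)
$\frac{1}{92944 + o{\left(306 \right)}} = \frac{1}{92944 + \frac{1 - 2754}{2 \cdot 306}} = \frac{1}{92944 + \frac{1}{2} \cdot \frac{1}{306} \left(1 - 2754\right)} = \frac{1}{92944 + \frac{1}{2} \cdot \frac{1}{306} \left(-2753\right)} = \frac{1}{92944 - \frac{2753}{612}} = \frac{1}{\frac{56878975}{612}} = \frac{612}{56878975}$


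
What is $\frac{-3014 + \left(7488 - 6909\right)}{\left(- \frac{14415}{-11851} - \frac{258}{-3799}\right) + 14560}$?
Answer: $- \frac{109628445815}{655577397583} \approx -0.16722$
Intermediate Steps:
$\frac{-3014 + \left(7488 - 6909\right)}{\left(- \frac{14415}{-11851} - \frac{258}{-3799}\right) + 14560} = \frac{-3014 + 579}{\left(\left(-14415\right) \left(- \frac{1}{11851}\right) - - \frac{258}{3799}\right) + 14560} = - \frac{2435}{\left(\frac{14415}{11851} + \frac{258}{3799}\right) + 14560} = - \frac{2435}{\frac{57820143}{45021949} + 14560} = - \frac{2435}{\frac{655577397583}{45021949}} = \left(-2435\right) \frac{45021949}{655577397583} = - \frac{109628445815}{655577397583}$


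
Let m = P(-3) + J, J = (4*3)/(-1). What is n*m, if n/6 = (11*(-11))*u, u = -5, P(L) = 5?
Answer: -25410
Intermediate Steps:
J = -12 (J = 12*(-1) = -12)
n = 3630 (n = 6*((11*(-11))*(-5)) = 6*(-121*(-5)) = 6*605 = 3630)
m = -7 (m = 5 - 12 = -7)
n*m = 3630*(-7) = -25410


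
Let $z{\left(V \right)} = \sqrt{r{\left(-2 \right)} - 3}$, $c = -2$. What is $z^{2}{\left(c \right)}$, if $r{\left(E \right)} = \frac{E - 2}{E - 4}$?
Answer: $- \frac{7}{3} \approx -2.3333$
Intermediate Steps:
$r{\left(E \right)} = \frac{-2 + E}{-4 + E}$
$z{\left(V \right)} = \frac{i \sqrt{21}}{3}$ ($z{\left(V \right)} = \sqrt{\frac{-2 - 2}{-4 - 2} - 3} = \sqrt{\frac{1}{-6} \left(-4\right) - 3} = \sqrt{\left(- \frac{1}{6}\right) \left(-4\right) - 3} = \sqrt{\frac{2}{3} - 3} = \sqrt{- \frac{7}{3}} = \frac{i \sqrt{21}}{3}$)
$z^{2}{\left(c \right)} = \left(\frac{i \sqrt{21}}{3}\right)^{2} = - \frac{7}{3}$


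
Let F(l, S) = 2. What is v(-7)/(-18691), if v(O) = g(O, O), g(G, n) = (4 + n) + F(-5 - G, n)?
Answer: 1/18691 ≈ 5.3502e-5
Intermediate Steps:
g(G, n) = 6 + n (g(G, n) = (4 + n) + 2 = 6 + n)
v(O) = 6 + O
v(-7)/(-18691) = (6 - 7)/(-18691) = -1*(-1/18691) = 1/18691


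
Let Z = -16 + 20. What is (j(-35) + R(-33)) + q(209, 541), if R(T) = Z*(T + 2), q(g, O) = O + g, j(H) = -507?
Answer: 119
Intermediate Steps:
Z = 4
R(T) = 8 + 4*T (R(T) = 4*(T + 2) = 4*(2 + T) = 8 + 4*T)
(j(-35) + R(-33)) + q(209, 541) = (-507 + (8 + 4*(-33))) + (541 + 209) = (-507 + (8 - 132)) + 750 = (-507 - 124) + 750 = -631 + 750 = 119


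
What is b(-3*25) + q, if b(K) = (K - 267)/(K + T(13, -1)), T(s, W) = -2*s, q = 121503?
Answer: 12272145/101 ≈ 1.2151e+5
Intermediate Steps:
b(K) = (-267 + K)/(-26 + K) (b(K) = (K - 267)/(K - 2*13) = (-267 + K)/(K - 26) = (-267 + K)/(-26 + K))
b(-3*25) + q = (-267 - 3*25)/(-26 - 3*25) + 121503 = (-267 - 75)/(-26 - 75) + 121503 = -342/(-101) + 121503 = -1/101*(-342) + 121503 = 342/101 + 121503 = 12272145/101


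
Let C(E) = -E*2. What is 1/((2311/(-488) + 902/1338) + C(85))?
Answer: -326472/56826211 ≈ -0.0057451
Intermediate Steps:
C(E) = -2*E
1/((2311/(-488) + 902/1338) + C(85)) = 1/((2311/(-488) + 902/1338) - 2*85) = 1/((2311*(-1/488) + 902*(1/1338)) - 170) = 1/((-2311/488 + 451/669) - 170) = 1/(-1325971/326472 - 170) = 1/(-56826211/326472) = -326472/56826211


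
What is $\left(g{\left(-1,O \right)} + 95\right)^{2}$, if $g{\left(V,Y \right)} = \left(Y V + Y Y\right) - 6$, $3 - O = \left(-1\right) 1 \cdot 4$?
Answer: $17161$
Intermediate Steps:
$O = 7$ ($O = 3 - \left(-1\right) 1 \cdot 4 = 3 - \left(-1\right) 4 = 3 - -4 = 3 + 4 = 7$)
$g{\left(V,Y \right)} = -6 + Y^{2} + V Y$ ($g{\left(V,Y \right)} = \left(V Y + Y^{2}\right) - 6 = \left(Y^{2} + V Y\right) - 6 = -6 + Y^{2} + V Y$)
$\left(g{\left(-1,O \right)} + 95\right)^{2} = \left(\left(-6 + 7^{2} - 7\right) + 95\right)^{2} = \left(\left(-6 + 49 - 7\right) + 95\right)^{2} = \left(36 + 95\right)^{2} = 131^{2} = 17161$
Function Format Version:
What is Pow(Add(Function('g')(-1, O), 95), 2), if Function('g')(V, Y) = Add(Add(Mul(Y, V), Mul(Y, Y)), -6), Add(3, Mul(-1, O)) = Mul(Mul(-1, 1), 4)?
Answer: 17161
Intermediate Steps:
O = 7 (O = Add(3, Mul(-1, Mul(Mul(-1, 1), 4))) = Add(3, Mul(-1, Mul(-1, 4))) = Add(3, Mul(-1, -4)) = Add(3, 4) = 7)
Function('g')(V, Y) = Add(-6, Pow(Y, 2), Mul(V, Y)) (Function('g')(V, Y) = Add(Add(Mul(V, Y), Pow(Y, 2)), -6) = Add(Add(Pow(Y, 2), Mul(V, Y)), -6) = Add(-6, Pow(Y, 2), Mul(V, Y)))
Pow(Add(Function('g')(-1, O), 95), 2) = Pow(Add(Add(-6, Pow(7, 2), Mul(-1, 7)), 95), 2) = Pow(Add(Add(-6, 49, -7), 95), 2) = Pow(Add(36, 95), 2) = Pow(131, 2) = 17161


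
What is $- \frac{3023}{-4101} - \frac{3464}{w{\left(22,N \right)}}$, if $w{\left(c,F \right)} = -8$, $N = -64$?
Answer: $\frac{1778756}{4101} \approx 433.74$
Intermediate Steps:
$- \frac{3023}{-4101} - \frac{3464}{w{\left(22,N \right)}} = - \frac{3023}{-4101} - \frac{3464}{-8} = \left(-3023\right) \left(- \frac{1}{4101}\right) - -433 = \frac{3023}{4101} + 433 = \frac{1778756}{4101}$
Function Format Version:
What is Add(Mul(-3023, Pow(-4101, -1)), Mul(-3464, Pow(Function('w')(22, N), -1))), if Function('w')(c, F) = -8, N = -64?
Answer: Rational(1778756, 4101) ≈ 433.74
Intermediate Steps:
Add(Mul(-3023, Pow(-4101, -1)), Mul(-3464, Pow(Function('w')(22, N), -1))) = Add(Mul(-3023, Pow(-4101, -1)), Mul(-3464, Pow(-8, -1))) = Add(Mul(-3023, Rational(-1, 4101)), Mul(-3464, Rational(-1, 8))) = Add(Rational(3023, 4101), 433) = Rational(1778756, 4101)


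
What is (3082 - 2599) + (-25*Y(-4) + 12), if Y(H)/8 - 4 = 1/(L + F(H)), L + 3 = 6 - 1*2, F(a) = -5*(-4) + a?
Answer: -5385/17 ≈ -316.76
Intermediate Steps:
F(a) = 20 + a
L = 1 (L = -3 + (6 - 1*2) = -3 + (6 - 2) = -3 + 4 = 1)
Y(H) = 32 + 8/(21 + H) (Y(H) = 32 + 8/(1 + (20 + H)) = 32 + 8/(21 + H))
(3082 - 2599) + (-25*Y(-4) + 12) = (3082 - 2599) + (-200*(85 + 4*(-4))/(21 - 4) + 12) = 483 + (-200*(85 - 16)/17 + 12) = 483 + (-200*69/17 + 12) = 483 + (-25*552/17 + 12) = 483 + (-13800/17 + 12) = 483 - 13596/17 = -5385/17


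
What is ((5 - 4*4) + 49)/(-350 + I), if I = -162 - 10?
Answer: -19/261 ≈ -0.072797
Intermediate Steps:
I = -172
((5 - 4*4) + 49)/(-350 + I) = ((5 - 4*4) + 49)/(-350 - 172) = ((5 - 16) + 49)/(-522) = (-11 + 49)*(-1/522) = 38*(-1/522) = -19/261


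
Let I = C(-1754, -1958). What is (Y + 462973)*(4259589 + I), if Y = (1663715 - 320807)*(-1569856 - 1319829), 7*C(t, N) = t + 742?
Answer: -16529117590959409111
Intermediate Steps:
C(t, N) = 106 + t/7 (C(t, N) = (t + 742)/7 = (742 + t)/7 = 106 + t/7)
I = -1012/7 (I = 106 + (⅐)*(-1754) = 106 - 1754/7 = -1012/7 ≈ -144.57)
Y = -3880581103980 (Y = 1342908*(-2889685) = -3880581103980)
(Y + 462973)*(4259589 + I) = (-3880581103980 + 462973)*(4259589 - 1012/7) = -3880580641007*29816111/7 = -16529117590959409111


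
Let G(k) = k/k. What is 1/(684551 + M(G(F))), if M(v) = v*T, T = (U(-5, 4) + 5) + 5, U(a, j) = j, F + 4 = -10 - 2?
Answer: 1/684565 ≈ 1.4608e-6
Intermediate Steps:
F = -16 (F = -4 + (-10 - 2) = -4 - 12 = -16)
T = 14 (T = (4 + 5) + 5 = 9 + 5 = 14)
G(k) = 1
M(v) = 14*v (M(v) = v*14 = 14*v)
1/(684551 + M(G(F))) = 1/(684551 + 14*1) = 1/(684551 + 14) = 1/684565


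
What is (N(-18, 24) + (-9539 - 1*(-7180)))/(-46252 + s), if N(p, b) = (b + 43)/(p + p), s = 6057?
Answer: 84991/1447020 ≈ 0.058735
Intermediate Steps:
N(p, b) = (43 + b)/(2*p) (N(p, b) = (43 + b)/((2*p)) = (43 + b)*(1/(2*p)) = (43 + b)/(2*p))
(N(-18, 24) + (-9539 - 1*(-7180)))/(-46252 + s) = ((½)*(43 + 24)/(-18) + (-9539 - 1*(-7180)))/(-46252 + 6057) = ((½)*(-1/18)*67 + (-9539 + 7180))/(-40195) = (-67/36 - 2359)*(-1/40195) = -84991/36*(-1/40195) = 84991/1447020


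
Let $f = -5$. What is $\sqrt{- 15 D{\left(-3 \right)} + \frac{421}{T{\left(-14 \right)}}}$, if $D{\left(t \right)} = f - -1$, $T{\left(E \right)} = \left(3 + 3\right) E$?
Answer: $\frac{\sqrt{96999}}{42} \approx 7.4154$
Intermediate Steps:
$T{\left(E \right)} = 6 E$
$D{\left(t \right)} = -4$ ($D{\left(t \right)} = -5 - -1 = -5 + 1 = -4$)
$\sqrt{- 15 D{\left(-3 \right)} + \frac{421}{T{\left(-14 \right)}}} = \sqrt{\left(-15\right) \left(-4\right) + \frac{421}{6 \left(-14\right)}} = \sqrt{60 + \frac{421}{-84}} = \sqrt{60 + 421 \left(- \frac{1}{84}\right)} = \sqrt{60 - \frac{421}{84}} = \sqrt{\frac{4619}{84}} = \frac{\sqrt{96999}}{42}$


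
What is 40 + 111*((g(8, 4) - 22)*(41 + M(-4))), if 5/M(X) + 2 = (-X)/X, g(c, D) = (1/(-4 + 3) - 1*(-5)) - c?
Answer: -113476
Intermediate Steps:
g(c, D) = 4 - c (g(c, D) = (1/(-1) + 5) - c = (-1 + 5) - c = 4 - c)
M(X) = -5/3 (M(X) = 5/(-2 + (-X)/X) = 5/(-2 - 1) = 5/(-3) = 5*(-⅓) = -5/3)
40 + 111*((g(8, 4) - 22)*(41 + M(-4))) = 40 + 111*(((4 - 1*8) - 22)*(41 - 5/3)) = 40 + 111*(((4 - 8) - 22)*(118/3)) = 40 + 111*((-4 - 22)*(118/3)) = 40 + 111*(-26*118/3) = 40 + 111*(-3068/3) = 40 - 113516 = -113476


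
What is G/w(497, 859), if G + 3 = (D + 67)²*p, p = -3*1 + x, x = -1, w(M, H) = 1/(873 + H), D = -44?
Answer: -3670108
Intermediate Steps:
p = -4 (p = -3*1 - 1 = -3 - 1 = -4)
G = -2119 (G = -3 + (-44 + 67)²*(-4) = -3 + 23²*(-4) = -3 + 529*(-4) = -3 - 2116 = -2119)
G/w(497, 859) = -2119/(1/(873 + 859)) = -2119/(1/1732) = -2119/1/1732 = -2119*1732 = -3670108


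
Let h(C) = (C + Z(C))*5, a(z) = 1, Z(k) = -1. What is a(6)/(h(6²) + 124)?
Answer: 1/299 ≈ 0.0033445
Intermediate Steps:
h(C) = -5 + 5*C (h(C) = (C - 1)*5 = (-1 + C)*5 = -5 + 5*C)
a(6)/(h(6²) + 124) = 1/((-5 + 5*6²) + 124) = 1/((-5 + 5*36) + 124) = 1/((-5 + 180) + 124) = 1/(175 + 124) = 1/299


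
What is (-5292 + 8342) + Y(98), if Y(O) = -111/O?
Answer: 298789/98 ≈ 3048.9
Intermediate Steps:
(-5292 + 8342) + Y(98) = (-5292 + 8342) - 111/98 = 3050 - 111*1/98 = 3050 - 111/98 = 298789/98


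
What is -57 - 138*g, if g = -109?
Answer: 14985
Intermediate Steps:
-57 - 138*g = -57 - 138*(-109) = -57 + 15042 = 14985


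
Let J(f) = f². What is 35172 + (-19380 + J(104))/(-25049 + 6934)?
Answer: 637149344/18115 ≈ 35173.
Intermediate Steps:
35172 + (-19380 + J(104))/(-25049 + 6934) = 35172 + (-19380 + 104²)/(-25049 + 6934) = 35172 + (-19380 + 10816)/(-18115) = 35172 - 8564*(-1/18115) = 35172 + 8564/18115 = 637149344/18115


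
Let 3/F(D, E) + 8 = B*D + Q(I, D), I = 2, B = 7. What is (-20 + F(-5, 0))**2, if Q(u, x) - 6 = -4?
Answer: 677329/1681 ≈ 402.93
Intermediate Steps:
Q(u, x) = 2 (Q(u, x) = 6 - 4 = 2)
F(D, E) = 3/(-6 + 7*D) (F(D, E) = 3/(-8 + (7*D + 2)) = 3/(-8 + (2 + 7*D)) = 3/(-6 + 7*D))
(-20 + F(-5, 0))**2 = (-20 + 3/(-6 + 7*(-5)))**2 = (-20 + 3/(-6 - 35))**2 = (-20 + 3/(-41))**2 = (-20 + 3*(-1/41))**2 = (-20 - 3/41)**2 = (-823/41)**2 = 677329/1681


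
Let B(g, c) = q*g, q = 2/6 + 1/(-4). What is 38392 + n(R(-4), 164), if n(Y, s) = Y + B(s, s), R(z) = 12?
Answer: 115253/3 ≈ 38418.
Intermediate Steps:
q = 1/12 (q = 2*(⅙) + 1*(-¼) = ⅓ - ¼ = 1/12 ≈ 0.083333)
B(g, c) = g/12
n(Y, s) = Y + s/12
38392 + n(R(-4), 164) = 38392 + (12 + (1/12)*164) = 38392 + (12 + 41/3) = 38392 + 77/3 = 115253/3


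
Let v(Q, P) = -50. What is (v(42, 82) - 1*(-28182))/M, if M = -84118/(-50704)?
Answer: 713202464/42059 ≈ 16957.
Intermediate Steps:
M = 42059/25352 (M = -84118*(-1/50704) = 42059/25352 ≈ 1.6590)
(v(42, 82) - 1*(-28182))/M = (-50 - 1*(-28182))/(42059/25352) = (-50 + 28182)*(25352/42059) = 28132*(25352/42059) = 713202464/42059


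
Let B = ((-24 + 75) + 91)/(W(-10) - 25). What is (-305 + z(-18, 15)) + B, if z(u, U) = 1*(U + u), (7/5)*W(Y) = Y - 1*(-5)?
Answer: -31297/100 ≈ -312.97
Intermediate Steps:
W(Y) = 25/7 + 5*Y/7 (W(Y) = 5*(Y - 1*(-5))/7 = 5*(Y + 5)/7 = 5*(5 + Y)/7 = 25/7 + 5*Y/7)
z(u, U) = U + u
B = -497/100 (B = ((-24 + 75) + 91)/((25/7 + (5/7)*(-10)) - 25) = (51 + 91)/((25/7 - 50/7) - 25) = 142/(-25/7 - 25) = 142/(-200/7) = 142*(-7/200) = -497/100 ≈ -4.9700)
(-305 + z(-18, 15)) + B = (-305 + (15 - 18)) - 497/100 = (-305 - 3) - 497/100 = -308 - 497/100 = -31297/100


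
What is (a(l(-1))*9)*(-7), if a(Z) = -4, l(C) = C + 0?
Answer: 252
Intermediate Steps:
l(C) = C
(a(l(-1))*9)*(-7) = -4*9*(-7) = -36*(-7) = 252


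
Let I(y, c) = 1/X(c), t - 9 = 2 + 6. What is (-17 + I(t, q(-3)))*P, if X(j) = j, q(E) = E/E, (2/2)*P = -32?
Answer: 512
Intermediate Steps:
P = -32
q(E) = 1
t = 17 (t = 9 + (2 + 6) = 9 + 8 = 17)
I(y, c) = 1/c
(-17 + I(t, q(-3)))*P = (-17 + 1/1)*(-32) = (-17 + 1)*(-32) = -16*(-32) = 512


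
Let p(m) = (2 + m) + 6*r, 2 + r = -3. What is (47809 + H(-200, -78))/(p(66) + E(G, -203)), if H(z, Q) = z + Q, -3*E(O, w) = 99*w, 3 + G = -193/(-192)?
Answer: 47531/6737 ≈ 7.0552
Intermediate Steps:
r = -5 (r = -2 - 3 = -5)
G = -383/192 (G = -3 - 193/(-192) = -3 - 193*(-1/192) = -3 + 193/192 = -383/192 ≈ -1.9948)
E(O, w) = -33*w
p(m) = -28 + m (p(m) = (2 + m) + 6*(-5) = (2 + m) - 30 = -28 + m)
H(z, Q) = Q + z
(47809 + H(-200, -78))/(p(66) + E(G, -203)) = (47809 + (-78 - 200))/((-28 + 66) - 33*(-203)) = (47809 - 278)/(38 + 6699) = 47531/6737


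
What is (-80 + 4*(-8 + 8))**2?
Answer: 6400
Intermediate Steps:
(-80 + 4*(-8 + 8))**2 = (-80 + 4*0)**2 = (-80 + 0)**2 = (-80)**2 = 6400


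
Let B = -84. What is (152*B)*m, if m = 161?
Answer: -2055648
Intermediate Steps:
(152*B)*m = (152*(-84))*161 = -12768*161 = -2055648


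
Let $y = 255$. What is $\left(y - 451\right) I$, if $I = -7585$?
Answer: $1486660$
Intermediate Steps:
$\left(y - 451\right) I = \left(255 - 451\right) \left(-7585\right) = \left(-196\right) \left(-7585\right) = 1486660$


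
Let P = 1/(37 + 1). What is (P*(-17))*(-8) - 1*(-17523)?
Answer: 333005/19 ≈ 17527.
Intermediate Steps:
P = 1/38 ≈ 0.026316
(P*(-17))*(-8) - 1*(-17523) = ((1/38)*(-17))*(-8) - 1*(-17523) = -17/38*(-8) + 17523 = 68/19 + 17523 = 333005/19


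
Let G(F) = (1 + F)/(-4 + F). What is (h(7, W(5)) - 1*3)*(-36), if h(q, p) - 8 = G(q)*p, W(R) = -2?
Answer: 12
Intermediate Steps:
G(F) = (1 + F)/(-4 + F)
h(q, p) = 8 + p*(1 + q)/(-4 + q) (h(q, p) = 8 + ((1 + q)/(-4 + q))*p = 8 + p*(1 + q)/(-4 + q))
(h(7, W(5)) - 1*3)*(-36) = ((-32 + 8*7 - 2*(1 + 7))/(-4 + 7) - 1*3)*(-36) = ((-32 + 56 - 2*8)/3 - 3)*(-36) = ((-32 + 56 - 16)/3 - 3)*(-36) = ((1/3)*8 - 3)*(-36) = (8/3 - 3)*(-36) = -1/3*(-36) = 12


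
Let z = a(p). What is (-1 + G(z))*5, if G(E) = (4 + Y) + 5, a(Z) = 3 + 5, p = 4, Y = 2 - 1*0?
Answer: 50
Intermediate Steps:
Y = 2 (Y = 2 + 0 = 2)
a(Z) = 8
z = 8
G(E) = 11 (G(E) = (4 + 2) + 5 = 6 + 5 = 11)
(-1 + G(z))*5 = (-1 + 11)*5 = 10*5 = 50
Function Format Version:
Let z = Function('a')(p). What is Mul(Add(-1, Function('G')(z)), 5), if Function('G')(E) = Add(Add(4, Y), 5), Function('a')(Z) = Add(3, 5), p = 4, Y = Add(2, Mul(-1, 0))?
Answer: 50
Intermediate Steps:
Y = 2 (Y = Add(2, 0) = 2)
Function('a')(Z) = 8
z = 8
Function('G')(E) = 11 (Function('G')(E) = Add(Add(4, 2), 5) = Add(6, 5) = 11)
Mul(Add(-1, Function('G')(z)), 5) = Mul(Add(-1, 11), 5) = Mul(10, 5) = 50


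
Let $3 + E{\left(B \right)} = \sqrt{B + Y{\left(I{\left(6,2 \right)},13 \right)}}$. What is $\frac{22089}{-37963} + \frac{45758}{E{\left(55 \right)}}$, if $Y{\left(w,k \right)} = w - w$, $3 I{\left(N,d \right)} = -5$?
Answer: $\frac{2605158384}{873149} + \frac{22879 \sqrt{55}}{23} \approx 10361.0$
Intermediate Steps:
$I{\left(N,d \right)} = - \frac{5}{3}$ ($I{\left(N,d \right)} = \frac{1}{3} \left(-5\right) = - \frac{5}{3}$)
$Y{\left(w,k \right)} = 0$
$E{\left(B \right)} = -3 + \sqrt{B}$ ($E{\left(B \right)} = -3 + \sqrt{B + 0} = -3 + \sqrt{B}$)
$\frac{22089}{-37963} + \frac{45758}{E{\left(55 \right)}} = \frac{22089}{-37963} + \frac{45758}{-3 + \sqrt{55}} = 22089 \left(- \frac{1}{37963}\right) + \frac{45758}{-3 + \sqrt{55}} = - \frac{22089}{37963} + \frac{45758}{-3 + \sqrt{55}}$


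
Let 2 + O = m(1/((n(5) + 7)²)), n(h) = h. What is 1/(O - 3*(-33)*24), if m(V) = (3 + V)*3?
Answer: 48/114385 ≈ 0.00041964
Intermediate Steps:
m(V) = 9 + 3*V
O = 337/48 (O = -2 + (9 + 3/((5 + 7)²)) = -2 + (9 + 3/(12²)) = -2 + (9 + 3/144) = -2 + (9 + 3*(1/144)) = -2 + (9 + 1/48) = -2 + 433/48 = 337/48 ≈ 7.0208)
1/(O - 3*(-33)*24) = 1/(337/48 - 3*(-33)*24) = 1/(337/48 + 99*24) = 1/(337/48 + 2376) = 1/(114385/48) = 48/114385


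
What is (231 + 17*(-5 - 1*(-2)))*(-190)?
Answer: -34200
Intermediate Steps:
(231 + 17*(-5 - 1*(-2)))*(-190) = (231 + 17*(-5 + 2))*(-190) = (231 + 17*(-3))*(-190) = (231 - 51)*(-190) = 180*(-190) = -34200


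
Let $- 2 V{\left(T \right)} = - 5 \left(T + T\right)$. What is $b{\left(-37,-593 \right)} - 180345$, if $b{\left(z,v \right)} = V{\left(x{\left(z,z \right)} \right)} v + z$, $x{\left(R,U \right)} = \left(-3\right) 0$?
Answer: $-180382$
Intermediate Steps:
$x{\left(R,U \right)} = 0$
$V{\left(T \right)} = 5 T$ ($V{\left(T \right)} = - \frac{\left(-5\right) \left(T + T\right)}{2} = - \frac{\left(-5\right) 2 T}{2} = - \frac{\left(-10\right) T}{2} = 5 T$)
$b{\left(z,v \right)} = z$ ($b{\left(z,v \right)} = 5 \cdot 0 v + z = 0 v + z = 0 + z = z$)
$b{\left(-37,-593 \right)} - 180345 = -37 - 180345 = -180382$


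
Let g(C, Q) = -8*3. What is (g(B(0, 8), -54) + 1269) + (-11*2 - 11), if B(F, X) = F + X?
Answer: 1212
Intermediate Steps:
g(C, Q) = -24
(g(B(0, 8), -54) + 1269) + (-11*2 - 11) = (-24 + 1269) + (-11*2 - 11) = 1245 + (-22 - 11) = 1245 - 33 = 1212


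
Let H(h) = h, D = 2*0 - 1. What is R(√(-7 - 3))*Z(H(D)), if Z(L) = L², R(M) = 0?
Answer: 0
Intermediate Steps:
D = -1 (D = 0 - 1 = -1)
R(√(-7 - 3))*Z(H(D)) = 0*(-1)² = 0*1 = 0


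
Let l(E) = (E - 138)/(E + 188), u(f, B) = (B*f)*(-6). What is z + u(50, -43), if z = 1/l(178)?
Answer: 258183/20 ≈ 12909.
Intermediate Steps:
u(f, B) = -6*B*f
l(E) = (-138 + E)/(188 + E)
z = 183/20 (z = 1/((-138 + 178)/(188 + 178)) = 1/(40/366) = 1/((1/366)*40) = 1/(20/183) = 183/20 ≈ 9.1500)
z + u(50, -43) = 183/20 - 6*(-43)*50 = 183/20 + 12900 = 258183/20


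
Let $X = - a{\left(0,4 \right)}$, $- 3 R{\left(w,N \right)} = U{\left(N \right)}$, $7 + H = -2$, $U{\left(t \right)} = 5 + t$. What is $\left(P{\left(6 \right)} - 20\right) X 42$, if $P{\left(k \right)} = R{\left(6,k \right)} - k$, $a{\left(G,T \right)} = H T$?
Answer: $-44856$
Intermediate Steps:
$H = -9$ ($H = -7 - 2 = -9$)
$R{\left(w,N \right)} = - \frac{5}{3} - \frac{N}{3}$ ($R{\left(w,N \right)} = - \frac{5 + N}{3} = - \frac{5}{3} - \frac{N}{3}$)
$a{\left(G,T \right)} = - 9 T$
$P{\left(k \right)} = - \frac{5}{3} - \frac{4 k}{3}$ ($P{\left(k \right)} = \left(- \frac{5}{3} - \frac{k}{3}\right) - k = - \frac{5}{3} - \frac{4 k}{3}$)
$X = 36$ ($X = - \left(-9\right) 4 = \left(-1\right) \left(-36\right) = 36$)
$\left(P{\left(6 \right)} - 20\right) X 42 = \left(\left(- \frac{5}{3} - 8\right) - 20\right) 36 \cdot 42 = \left(- \frac{29}{3} - 20\right) 36 \cdot 42 = \left(- \frac{89}{3}\right) 36 \cdot 42 = \left(-1068\right) 42 = -44856$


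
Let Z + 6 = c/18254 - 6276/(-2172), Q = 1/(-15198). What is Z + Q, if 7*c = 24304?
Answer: -73321135417/25106898426 ≈ -2.9204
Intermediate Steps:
c = 3472 (c = (1/7)*24304 = 3472)
Q = -1/15198 ≈ -6.5798e-5
Z = -4824285/1651987 (Z = -6 + (3472/18254 - 6276/(-2172)) = -6 + (3472*(1/18254) - 6276*(-1/2172)) = -6 + (1736/9127 + 523/181) = -6 + 5087637/1651987 = -4824285/1651987 ≈ -2.9203)
Z + Q = -4824285/1651987 - 1/15198 = -73321135417/25106898426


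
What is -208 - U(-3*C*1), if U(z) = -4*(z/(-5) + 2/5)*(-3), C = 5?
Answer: -1244/5 ≈ -248.80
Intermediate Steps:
U(z) = 24/5 - 12*z/5 (U(z) = -4*(z*(-1/5) + 2*(1/5))*(-3) = -4*(-z/5 + 2/5)*(-3) = -4*(2/5 - z/5)*(-3) = (-8/5 + 4*z/5)*(-3) = 24/5 - 12*z/5)
-208 - U(-3*C*1) = -208 - (24/5 - 12*(-3*5)/5) = -208 - (24/5 - (-36)) = -208 - (24/5 - 12/5*(-15)) = -208 - (24/5 + 36) = -208 - 1*204/5 = -208 - 204/5 = -1244/5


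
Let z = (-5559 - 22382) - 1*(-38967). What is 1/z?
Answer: 1/11026 ≈ 9.0695e-5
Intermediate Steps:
z = 11026 (z = -27941 + 38967 = 11026)
1/z = 1/11026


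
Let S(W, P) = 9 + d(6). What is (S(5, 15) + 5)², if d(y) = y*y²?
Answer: 52900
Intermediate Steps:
d(y) = y³
S(W, P) = 225 (S(W, P) = 9 + 6³ = 9 + 216 = 225)
(S(5, 15) + 5)² = (225 + 5)² = 230² = 52900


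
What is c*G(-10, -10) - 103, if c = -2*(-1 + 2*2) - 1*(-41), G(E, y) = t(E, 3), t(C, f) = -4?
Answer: -243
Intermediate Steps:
G(E, y) = -4
c = 35 (c = -2*(-1 + 4) + 41 = -2*3 + 41 = -6 + 41 = 35)
c*G(-10, -10) - 103 = 35*(-4) - 103 = -140 - 103 = -243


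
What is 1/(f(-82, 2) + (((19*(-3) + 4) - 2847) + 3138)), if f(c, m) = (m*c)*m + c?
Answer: -1/172 ≈ -0.0058140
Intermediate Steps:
f(c, m) = c + c*m² (f(c, m) = (c*m)*m + c = c*m² + c = c + c*m²)
1/(f(-82, 2) + (((19*(-3) + 4) - 2847) + 3138)) = 1/(-82*(1 + 2²) + (((19*(-3) + 4) - 2847) + 3138)) = 1/(-82*(1 + 4) + (((-57 + 4) - 2847) + 3138)) = 1/(-82*5 + ((-53 - 2847) + 3138)) = 1/(-410 + (-2900 + 3138)) = 1/(-410 + 238) = 1/(-172) = -1/172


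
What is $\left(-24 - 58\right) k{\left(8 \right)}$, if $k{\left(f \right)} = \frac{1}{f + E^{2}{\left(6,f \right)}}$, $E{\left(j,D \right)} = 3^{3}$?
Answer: $- \frac{82}{737} \approx -0.11126$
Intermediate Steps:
$E{\left(j,D \right)} = 27$
$k{\left(f \right)} = \frac{1}{729 + f}$ ($k{\left(f \right)} = \frac{1}{f + 27^{2}} = \frac{1}{f + 729} = \frac{1}{729 + f}$)
$\left(-24 - 58\right) k{\left(8 \right)} = \frac{-24 - 58}{729 + 8} = - \frac{82}{737}$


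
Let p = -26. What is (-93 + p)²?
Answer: 14161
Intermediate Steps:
(-93 + p)² = (-93 - 26)² = (-119)² = 14161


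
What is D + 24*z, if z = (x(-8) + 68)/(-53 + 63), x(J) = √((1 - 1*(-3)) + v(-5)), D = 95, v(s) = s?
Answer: 1291/5 + 12*I/5 ≈ 258.2 + 2.4*I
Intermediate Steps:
x(J) = I (x(J) = √((1 - 1*(-3)) - 5) = √((1 + 3) - 5) = √(4 - 5) = √(-1) = I)
z = 34/5 + I/10 (z = (I + 68)/(-53 + 63) = (68 + I)/10 = (68 + I)*(⅒) = 34/5 + I/10 ≈ 6.8 + 0.1*I)
D + 24*z = 95 + 24*(34/5 + I/10) = 95 + (816/5 + 12*I/5) = 1291/5 + 12*I/5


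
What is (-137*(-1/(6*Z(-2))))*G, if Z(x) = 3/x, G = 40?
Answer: -5480/9 ≈ -608.89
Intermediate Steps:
(-137*(-1/(6*Z(-2))))*G = -137/(((3/(-2))*3)*(-2))*40 = -137/(((3*(-1/2))*3)*(-2))*40 = -137/(-3/2*3*(-2))*40 = -137/((-9/2*(-2)))*40 = -137/9*40 = -5480/9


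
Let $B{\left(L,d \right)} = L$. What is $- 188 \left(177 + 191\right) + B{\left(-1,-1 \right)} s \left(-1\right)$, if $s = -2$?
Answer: $-69186$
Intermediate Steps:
$- 188 \left(177 + 191\right) + B{\left(-1,-1 \right)} s \left(-1\right) = - 188 \left(177 + 191\right) + \left(-1\right) \left(-2\right) \left(-1\right) = \left(-188\right) 368 + 2 \left(-1\right) = -69184 - 2 = -69186$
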